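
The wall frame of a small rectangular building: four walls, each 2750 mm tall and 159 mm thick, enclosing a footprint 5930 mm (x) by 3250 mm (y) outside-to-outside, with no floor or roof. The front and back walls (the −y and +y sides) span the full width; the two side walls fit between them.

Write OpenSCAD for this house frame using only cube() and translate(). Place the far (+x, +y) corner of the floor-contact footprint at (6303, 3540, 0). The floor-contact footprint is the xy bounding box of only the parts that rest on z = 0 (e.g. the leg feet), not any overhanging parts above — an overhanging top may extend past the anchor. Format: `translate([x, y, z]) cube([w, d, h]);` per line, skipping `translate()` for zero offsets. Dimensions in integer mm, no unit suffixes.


translate([373, 290, 0]) cube([5930, 159, 2750]);
translate([373, 3381, 0]) cube([5930, 159, 2750]);
translate([373, 449, 0]) cube([159, 2932, 2750]);
translate([6144, 449, 0]) cube([159, 2932, 2750]);


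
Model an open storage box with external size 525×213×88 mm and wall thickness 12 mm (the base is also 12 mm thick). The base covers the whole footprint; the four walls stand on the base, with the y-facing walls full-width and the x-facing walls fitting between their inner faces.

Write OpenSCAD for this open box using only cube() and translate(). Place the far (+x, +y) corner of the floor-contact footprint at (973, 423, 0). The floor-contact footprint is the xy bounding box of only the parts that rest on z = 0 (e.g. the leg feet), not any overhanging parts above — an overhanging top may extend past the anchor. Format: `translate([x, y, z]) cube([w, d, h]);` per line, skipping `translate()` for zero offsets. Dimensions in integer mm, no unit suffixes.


translate([448, 210, 0]) cube([525, 213, 12]);
translate([448, 210, 12]) cube([525, 12, 76]);
translate([448, 411, 12]) cube([525, 12, 76]);
translate([448, 222, 12]) cube([12, 189, 76]);
translate([961, 222, 12]) cube([12, 189, 76]);


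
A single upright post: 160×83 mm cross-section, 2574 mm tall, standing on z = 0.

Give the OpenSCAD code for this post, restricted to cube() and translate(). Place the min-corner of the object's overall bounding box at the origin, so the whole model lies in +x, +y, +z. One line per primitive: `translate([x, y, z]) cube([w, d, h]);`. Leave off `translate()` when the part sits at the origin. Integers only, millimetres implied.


cube([160, 83, 2574]);


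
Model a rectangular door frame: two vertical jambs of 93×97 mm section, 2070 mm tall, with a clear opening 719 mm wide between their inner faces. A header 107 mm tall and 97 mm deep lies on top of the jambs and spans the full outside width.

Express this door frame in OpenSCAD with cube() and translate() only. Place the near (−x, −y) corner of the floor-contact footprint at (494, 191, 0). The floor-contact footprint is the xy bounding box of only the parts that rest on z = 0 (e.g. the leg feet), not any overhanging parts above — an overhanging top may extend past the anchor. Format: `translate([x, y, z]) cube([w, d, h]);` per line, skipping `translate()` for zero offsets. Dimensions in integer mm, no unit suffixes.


translate([494, 191, 0]) cube([93, 97, 2070]);
translate([1306, 191, 0]) cube([93, 97, 2070]);
translate([494, 191, 2070]) cube([905, 97, 107]);


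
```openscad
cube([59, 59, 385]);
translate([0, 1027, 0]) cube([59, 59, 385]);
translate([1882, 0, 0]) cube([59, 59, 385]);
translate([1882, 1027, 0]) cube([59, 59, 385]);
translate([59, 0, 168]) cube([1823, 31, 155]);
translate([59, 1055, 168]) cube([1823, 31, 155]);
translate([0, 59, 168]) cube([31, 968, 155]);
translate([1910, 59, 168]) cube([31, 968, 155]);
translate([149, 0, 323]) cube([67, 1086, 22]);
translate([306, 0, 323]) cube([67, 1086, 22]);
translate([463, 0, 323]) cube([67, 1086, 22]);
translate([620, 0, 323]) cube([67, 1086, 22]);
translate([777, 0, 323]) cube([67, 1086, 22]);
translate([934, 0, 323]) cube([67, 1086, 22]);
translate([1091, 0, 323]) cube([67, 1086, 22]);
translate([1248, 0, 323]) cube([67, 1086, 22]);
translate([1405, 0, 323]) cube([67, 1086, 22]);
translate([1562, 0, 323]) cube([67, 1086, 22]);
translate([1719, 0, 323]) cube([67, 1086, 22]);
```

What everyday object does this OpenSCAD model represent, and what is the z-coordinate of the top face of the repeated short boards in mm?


A bed frame. The slat-top height is 345 mm.

Four posts, four rails, and a row of slats — a bed frame. Slats sit on the rails at z = 168 + 155 = 323; with slat thickness 22, the top is 345 mm.


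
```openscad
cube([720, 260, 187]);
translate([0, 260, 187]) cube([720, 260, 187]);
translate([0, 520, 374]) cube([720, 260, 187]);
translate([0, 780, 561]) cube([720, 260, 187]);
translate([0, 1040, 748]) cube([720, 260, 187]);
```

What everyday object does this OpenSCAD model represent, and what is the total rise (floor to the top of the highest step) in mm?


A staircase. The total rise is 935 mm.

5 identical blocks, each offset up and back from the previous — a staircase. Each step is 187 mm tall and there are 5 of them, so the total rise is 5 × 187 = 935 mm.


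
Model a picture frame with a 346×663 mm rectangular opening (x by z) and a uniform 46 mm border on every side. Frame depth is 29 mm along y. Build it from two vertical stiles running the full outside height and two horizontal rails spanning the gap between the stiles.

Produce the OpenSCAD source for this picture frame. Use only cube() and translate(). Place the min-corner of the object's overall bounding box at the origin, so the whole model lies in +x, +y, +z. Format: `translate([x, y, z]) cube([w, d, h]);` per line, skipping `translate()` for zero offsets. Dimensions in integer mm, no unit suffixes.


cube([46, 29, 755]);
translate([392, 0, 0]) cube([46, 29, 755]);
translate([46, 0, 0]) cube([346, 29, 46]);
translate([46, 0, 709]) cube([346, 29, 46]);


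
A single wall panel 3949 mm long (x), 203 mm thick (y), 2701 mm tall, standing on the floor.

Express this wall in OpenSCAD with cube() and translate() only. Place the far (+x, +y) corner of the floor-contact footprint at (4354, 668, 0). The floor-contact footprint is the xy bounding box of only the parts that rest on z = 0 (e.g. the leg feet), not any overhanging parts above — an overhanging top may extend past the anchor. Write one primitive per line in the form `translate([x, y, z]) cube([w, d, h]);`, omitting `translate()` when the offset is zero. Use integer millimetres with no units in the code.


translate([405, 465, 0]) cube([3949, 203, 2701]);


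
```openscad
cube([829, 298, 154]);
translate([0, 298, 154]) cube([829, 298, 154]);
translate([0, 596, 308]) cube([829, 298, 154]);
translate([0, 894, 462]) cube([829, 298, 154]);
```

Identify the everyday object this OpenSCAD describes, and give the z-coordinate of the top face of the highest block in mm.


A staircase. The total rise is 616 mm.

4 identical blocks, each offset up and back from the previous — a staircase. Each step is 154 mm tall and there are 4 of them, so the total rise is 4 × 154 = 616 mm.


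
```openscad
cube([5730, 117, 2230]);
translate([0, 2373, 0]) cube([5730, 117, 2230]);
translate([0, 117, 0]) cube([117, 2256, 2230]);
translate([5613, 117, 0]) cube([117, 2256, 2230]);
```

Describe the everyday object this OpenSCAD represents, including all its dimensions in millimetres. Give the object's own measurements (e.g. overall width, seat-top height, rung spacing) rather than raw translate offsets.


The wall frame of a small rectangular building: four walls, each 2230 mm tall and 117 mm thick, enclosing a footprint 5730 mm (x) by 2490 mm (y) outside-to-outside, with no floor or roof. The front and back walls (the −y and +y sides) span the full width; the two side walls fit between them.


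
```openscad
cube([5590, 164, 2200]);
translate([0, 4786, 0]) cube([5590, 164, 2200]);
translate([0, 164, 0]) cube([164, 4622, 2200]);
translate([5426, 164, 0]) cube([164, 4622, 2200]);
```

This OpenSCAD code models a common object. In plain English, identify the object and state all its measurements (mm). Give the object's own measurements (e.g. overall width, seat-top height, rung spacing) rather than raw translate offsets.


The wall frame of a small rectangular building: four walls, each 2200 mm tall and 164 mm thick, enclosing a footprint 5590 mm (x) by 4950 mm (y) outside-to-outside, with no floor or roof. The front and back walls (the −y and +y sides) span the full width; the two side walls fit between them.


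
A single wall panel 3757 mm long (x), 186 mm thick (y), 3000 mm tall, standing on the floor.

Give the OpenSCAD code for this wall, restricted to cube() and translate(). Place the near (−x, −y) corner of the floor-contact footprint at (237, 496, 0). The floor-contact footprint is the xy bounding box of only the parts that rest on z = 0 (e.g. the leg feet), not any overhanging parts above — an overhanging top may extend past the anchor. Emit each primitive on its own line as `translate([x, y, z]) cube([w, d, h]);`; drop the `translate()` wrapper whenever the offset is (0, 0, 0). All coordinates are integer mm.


translate([237, 496, 0]) cube([3757, 186, 3000]);


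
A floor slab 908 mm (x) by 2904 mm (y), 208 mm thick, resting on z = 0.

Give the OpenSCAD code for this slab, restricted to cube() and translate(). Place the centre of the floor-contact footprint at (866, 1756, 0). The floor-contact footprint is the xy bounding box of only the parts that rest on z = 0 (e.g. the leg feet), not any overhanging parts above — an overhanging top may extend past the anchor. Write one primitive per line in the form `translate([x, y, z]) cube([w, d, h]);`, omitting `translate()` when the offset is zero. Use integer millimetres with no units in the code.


translate([412, 304, 0]) cube([908, 2904, 208]);


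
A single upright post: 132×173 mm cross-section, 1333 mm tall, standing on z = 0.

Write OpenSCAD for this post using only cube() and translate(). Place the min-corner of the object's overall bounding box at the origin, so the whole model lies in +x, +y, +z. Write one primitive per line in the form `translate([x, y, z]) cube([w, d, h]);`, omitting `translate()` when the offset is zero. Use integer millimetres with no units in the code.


cube([132, 173, 1333]);


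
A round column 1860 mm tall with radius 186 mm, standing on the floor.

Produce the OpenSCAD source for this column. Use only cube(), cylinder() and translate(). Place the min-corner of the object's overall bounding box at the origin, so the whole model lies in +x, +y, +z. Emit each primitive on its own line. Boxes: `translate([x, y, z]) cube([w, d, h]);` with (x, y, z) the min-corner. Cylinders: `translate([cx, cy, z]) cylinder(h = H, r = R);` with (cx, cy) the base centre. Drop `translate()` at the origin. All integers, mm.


translate([186, 186, 0]) cylinder(h = 1860, r = 186);


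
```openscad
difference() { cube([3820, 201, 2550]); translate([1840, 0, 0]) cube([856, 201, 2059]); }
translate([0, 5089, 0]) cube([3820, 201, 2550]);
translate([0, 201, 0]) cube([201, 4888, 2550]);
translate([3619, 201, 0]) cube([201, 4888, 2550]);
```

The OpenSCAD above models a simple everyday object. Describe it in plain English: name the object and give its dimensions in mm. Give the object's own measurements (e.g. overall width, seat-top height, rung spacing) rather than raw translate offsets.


A single room: four walls, each 2550 mm tall and 201 mm thick, enclosing an outside footprint 3820×5290 mm (x × y), no floor or roof. The front and back walls (−y and +y sides) run the full x-width; the side walls fit between their inner faces. A door opening 856 mm wide and 2059 mm tall is cut through the front wall from the floor up, its −x edge 1840 mm from the wall's −x end.


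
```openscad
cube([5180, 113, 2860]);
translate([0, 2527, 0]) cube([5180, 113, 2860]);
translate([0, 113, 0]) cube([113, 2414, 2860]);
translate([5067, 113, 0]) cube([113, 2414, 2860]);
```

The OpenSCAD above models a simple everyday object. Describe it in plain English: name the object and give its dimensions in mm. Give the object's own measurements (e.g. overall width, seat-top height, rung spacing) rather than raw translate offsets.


The wall frame of a small rectangular building: four walls, each 2860 mm tall and 113 mm thick, enclosing a footprint 5180 mm (x) by 2640 mm (y) outside-to-outside, with no floor or roof. The front and back walls (the −y and +y sides) span the full width; the two side walls fit between them.


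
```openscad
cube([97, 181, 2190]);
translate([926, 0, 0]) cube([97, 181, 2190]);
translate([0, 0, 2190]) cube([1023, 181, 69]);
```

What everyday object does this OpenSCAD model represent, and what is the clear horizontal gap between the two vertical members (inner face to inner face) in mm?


A door frame. The clear opening width is 829 mm.

Two 2190 mm tall posts with a header on top — a door frame. The left jamb is 97 mm wide at x = 0; the right jamb starts at x = 926. The clear opening is 926 − 97 = 829 mm.


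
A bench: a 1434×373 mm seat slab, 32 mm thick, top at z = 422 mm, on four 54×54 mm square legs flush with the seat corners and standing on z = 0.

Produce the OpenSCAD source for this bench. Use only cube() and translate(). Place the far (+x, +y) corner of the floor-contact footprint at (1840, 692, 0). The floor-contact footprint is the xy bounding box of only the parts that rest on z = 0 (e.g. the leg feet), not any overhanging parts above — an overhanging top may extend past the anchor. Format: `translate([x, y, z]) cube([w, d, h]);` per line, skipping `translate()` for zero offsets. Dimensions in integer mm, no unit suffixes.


// leg_h = 422 − 32 = 390
translate([406, 319, 390]) cube([1434, 373, 32]);
translate([406, 319, 0]) cube([54, 54, 390]);
translate([406, 638, 0]) cube([54, 54, 390]);
translate([1786, 319, 0]) cube([54, 54, 390]);
translate([1786, 638, 0]) cube([54, 54, 390]);


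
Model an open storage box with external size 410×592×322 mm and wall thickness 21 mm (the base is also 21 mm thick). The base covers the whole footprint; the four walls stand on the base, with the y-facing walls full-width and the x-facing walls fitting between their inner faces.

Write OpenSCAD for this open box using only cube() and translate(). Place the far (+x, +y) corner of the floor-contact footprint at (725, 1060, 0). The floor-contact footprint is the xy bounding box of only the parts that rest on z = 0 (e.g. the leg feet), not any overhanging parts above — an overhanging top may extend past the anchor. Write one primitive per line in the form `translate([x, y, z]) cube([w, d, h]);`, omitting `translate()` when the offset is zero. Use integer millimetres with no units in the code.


translate([315, 468, 0]) cube([410, 592, 21]);
translate([315, 468, 21]) cube([410, 21, 301]);
translate([315, 1039, 21]) cube([410, 21, 301]);
translate([315, 489, 21]) cube([21, 550, 301]);
translate([704, 489, 21]) cube([21, 550, 301]);


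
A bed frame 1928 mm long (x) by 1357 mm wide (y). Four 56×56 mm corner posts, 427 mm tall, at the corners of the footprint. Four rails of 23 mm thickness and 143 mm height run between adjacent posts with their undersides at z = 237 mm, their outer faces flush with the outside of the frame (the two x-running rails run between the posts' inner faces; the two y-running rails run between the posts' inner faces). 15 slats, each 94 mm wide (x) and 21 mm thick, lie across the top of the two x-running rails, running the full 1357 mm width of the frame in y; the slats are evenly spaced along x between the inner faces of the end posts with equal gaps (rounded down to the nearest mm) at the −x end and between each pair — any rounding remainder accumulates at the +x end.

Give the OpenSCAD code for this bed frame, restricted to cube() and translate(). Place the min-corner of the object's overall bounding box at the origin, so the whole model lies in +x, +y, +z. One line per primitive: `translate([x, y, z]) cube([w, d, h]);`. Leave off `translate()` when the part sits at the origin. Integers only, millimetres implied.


// slat z = rail_z + rail_h = 237 + 143 = 380
// slat gap = ⌊(1816 − 15·94) / 16⌋ = 25
cube([56, 56, 427]);
translate([0, 1301, 0]) cube([56, 56, 427]);
translate([1872, 0, 0]) cube([56, 56, 427]);
translate([1872, 1301, 0]) cube([56, 56, 427]);
translate([56, 0, 237]) cube([1816, 23, 143]);
translate([56, 1334, 237]) cube([1816, 23, 143]);
translate([0, 56, 237]) cube([23, 1245, 143]);
translate([1905, 56, 237]) cube([23, 1245, 143]);
translate([81, 0, 380]) cube([94, 1357, 21]);
translate([200, 0, 380]) cube([94, 1357, 21]);
translate([319, 0, 380]) cube([94, 1357, 21]);
translate([438, 0, 380]) cube([94, 1357, 21]);
translate([557, 0, 380]) cube([94, 1357, 21]);
translate([676, 0, 380]) cube([94, 1357, 21]);
translate([795, 0, 380]) cube([94, 1357, 21]);
translate([914, 0, 380]) cube([94, 1357, 21]);
translate([1033, 0, 380]) cube([94, 1357, 21]);
translate([1152, 0, 380]) cube([94, 1357, 21]);
translate([1271, 0, 380]) cube([94, 1357, 21]);
translate([1390, 0, 380]) cube([94, 1357, 21]);
translate([1509, 0, 380]) cube([94, 1357, 21]);
translate([1628, 0, 380]) cube([94, 1357, 21]);
translate([1747, 0, 380]) cube([94, 1357, 21]);


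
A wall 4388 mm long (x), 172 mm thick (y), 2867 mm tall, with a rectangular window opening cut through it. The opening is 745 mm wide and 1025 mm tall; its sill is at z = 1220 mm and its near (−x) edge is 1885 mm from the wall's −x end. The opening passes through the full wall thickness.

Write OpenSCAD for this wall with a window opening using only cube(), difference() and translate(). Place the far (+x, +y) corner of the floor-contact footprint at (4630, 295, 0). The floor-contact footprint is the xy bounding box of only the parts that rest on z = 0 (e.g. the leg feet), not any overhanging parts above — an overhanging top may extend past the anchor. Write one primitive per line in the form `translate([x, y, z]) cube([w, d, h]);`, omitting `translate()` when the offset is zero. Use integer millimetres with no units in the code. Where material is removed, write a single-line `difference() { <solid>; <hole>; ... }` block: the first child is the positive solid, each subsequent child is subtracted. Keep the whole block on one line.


difference() { translate([242, 123, 0]) cube([4388, 172, 2867]); translate([2127, 123, 1220]) cube([745, 172, 1025]); }


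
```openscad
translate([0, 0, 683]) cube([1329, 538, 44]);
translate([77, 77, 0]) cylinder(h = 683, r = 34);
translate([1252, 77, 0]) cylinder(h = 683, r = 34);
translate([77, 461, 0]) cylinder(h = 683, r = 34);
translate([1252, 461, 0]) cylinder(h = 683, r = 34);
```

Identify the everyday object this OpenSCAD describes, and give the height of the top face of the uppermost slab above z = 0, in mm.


A table. The table height is 727 mm.

A 1329×538×44 slab sits at z = 683 on four Ø68 mm round legs — a table. The top surface is at 683 + 44 = 727 mm.


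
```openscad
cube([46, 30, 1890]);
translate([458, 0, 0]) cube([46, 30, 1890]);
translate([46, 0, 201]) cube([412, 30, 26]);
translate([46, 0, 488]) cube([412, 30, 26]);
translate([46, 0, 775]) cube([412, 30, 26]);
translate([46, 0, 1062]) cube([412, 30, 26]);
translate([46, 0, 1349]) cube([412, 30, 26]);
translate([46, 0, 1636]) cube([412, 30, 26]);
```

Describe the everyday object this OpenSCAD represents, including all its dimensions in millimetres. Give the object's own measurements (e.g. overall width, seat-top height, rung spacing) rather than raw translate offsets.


A straight ladder. Two 46×30 mm vertical rails, 1890 mm tall, stand 504 mm apart (outside-to-outside) with their front faces coplanar on the −y side. 6 rungs, each 30 mm deep and 26 mm tall, span between the inner faces of the rails, front faces flush with the rails. The lowest rung's underside is at z = 201 mm and rungs are spaced 287 mm apart (underside to underside).


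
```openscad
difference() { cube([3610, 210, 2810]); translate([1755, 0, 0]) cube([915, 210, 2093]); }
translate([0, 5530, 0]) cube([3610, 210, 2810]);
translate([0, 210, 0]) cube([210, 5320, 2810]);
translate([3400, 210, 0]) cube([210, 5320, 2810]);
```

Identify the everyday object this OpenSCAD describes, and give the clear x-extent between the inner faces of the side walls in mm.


A single room. The interior width is 3190 mm.

Four walls enclosing a rectangle with a door in the front wall — a room. Outside width 3610 minus two 210 mm walls gives 3190 mm.


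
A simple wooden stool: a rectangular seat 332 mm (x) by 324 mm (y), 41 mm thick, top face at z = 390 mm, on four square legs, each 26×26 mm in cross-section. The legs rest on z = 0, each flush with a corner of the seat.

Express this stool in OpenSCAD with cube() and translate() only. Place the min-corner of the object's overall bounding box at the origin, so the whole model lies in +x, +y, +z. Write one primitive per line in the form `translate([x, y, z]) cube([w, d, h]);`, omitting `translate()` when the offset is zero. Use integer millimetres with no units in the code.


// leg_h = 390 - 41 = 349
translate([0, 0, 349]) cube([332, 324, 41]);
cube([26, 26, 349]);
translate([306, 0, 0]) cube([26, 26, 349]);
translate([0, 298, 0]) cube([26, 26, 349]);
translate([306, 298, 0]) cube([26, 26, 349]);


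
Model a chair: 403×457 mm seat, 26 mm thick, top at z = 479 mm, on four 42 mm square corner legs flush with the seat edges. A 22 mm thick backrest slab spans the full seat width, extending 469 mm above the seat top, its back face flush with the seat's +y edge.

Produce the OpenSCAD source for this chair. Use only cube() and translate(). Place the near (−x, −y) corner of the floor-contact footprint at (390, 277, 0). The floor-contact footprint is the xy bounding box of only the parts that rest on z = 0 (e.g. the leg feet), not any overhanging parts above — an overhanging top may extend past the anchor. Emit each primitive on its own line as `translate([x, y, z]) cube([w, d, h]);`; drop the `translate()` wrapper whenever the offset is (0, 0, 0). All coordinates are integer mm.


// leg_h = 479 - 26 = 453
translate([390, 277, 453]) cube([403, 457, 26]);
translate([390, 277, 0]) cube([42, 42, 453]);
translate([751, 277, 0]) cube([42, 42, 453]);
translate([390, 692, 0]) cube([42, 42, 453]);
translate([751, 692, 0]) cube([42, 42, 453]);
translate([390, 712, 479]) cube([403, 22, 469]);


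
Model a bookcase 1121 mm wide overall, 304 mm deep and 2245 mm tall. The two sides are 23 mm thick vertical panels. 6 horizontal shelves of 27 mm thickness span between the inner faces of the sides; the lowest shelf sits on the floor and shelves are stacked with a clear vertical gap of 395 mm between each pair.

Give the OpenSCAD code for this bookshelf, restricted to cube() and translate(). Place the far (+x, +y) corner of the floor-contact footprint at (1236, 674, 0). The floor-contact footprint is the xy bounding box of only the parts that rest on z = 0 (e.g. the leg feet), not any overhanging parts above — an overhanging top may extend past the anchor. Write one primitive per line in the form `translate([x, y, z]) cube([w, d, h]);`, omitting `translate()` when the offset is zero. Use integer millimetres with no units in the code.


translate([115, 370, 0]) cube([23, 304, 2245]);
translate([1213, 370, 0]) cube([23, 304, 2245]);
translate([138, 370, 0]) cube([1075, 304, 27]);
translate([138, 370, 422]) cube([1075, 304, 27]);
translate([138, 370, 844]) cube([1075, 304, 27]);
translate([138, 370, 1266]) cube([1075, 304, 27]);
translate([138, 370, 1688]) cube([1075, 304, 27]);
translate([138, 370, 2110]) cube([1075, 304, 27]);


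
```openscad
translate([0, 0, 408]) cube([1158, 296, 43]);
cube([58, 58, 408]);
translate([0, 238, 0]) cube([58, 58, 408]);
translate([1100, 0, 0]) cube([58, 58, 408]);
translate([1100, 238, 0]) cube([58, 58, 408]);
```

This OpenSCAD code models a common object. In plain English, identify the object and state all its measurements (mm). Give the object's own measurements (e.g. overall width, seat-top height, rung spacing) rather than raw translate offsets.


A bench: a 1158×296 mm seat slab, 43 mm thick, top at z = 451 mm, on four 58×58 mm square legs flush with the seat corners and standing on z = 0.


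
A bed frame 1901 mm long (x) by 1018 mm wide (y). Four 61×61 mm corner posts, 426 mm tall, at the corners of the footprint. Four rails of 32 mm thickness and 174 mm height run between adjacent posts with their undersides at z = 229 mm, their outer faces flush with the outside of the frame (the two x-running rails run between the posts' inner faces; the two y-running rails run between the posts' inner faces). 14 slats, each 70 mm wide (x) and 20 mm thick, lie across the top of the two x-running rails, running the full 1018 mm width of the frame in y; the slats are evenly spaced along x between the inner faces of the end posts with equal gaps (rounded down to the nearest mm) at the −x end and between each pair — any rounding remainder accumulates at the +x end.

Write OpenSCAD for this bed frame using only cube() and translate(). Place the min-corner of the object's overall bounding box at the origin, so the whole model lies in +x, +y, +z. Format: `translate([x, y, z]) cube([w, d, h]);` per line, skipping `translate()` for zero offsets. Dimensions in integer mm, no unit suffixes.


cube([61, 61, 426]);
translate([0, 957, 0]) cube([61, 61, 426]);
translate([1840, 0, 0]) cube([61, 61, 426]);
translate([1840, 957, 0]) cube([61, 61, 426]);
translate([61, 0, 229]) cube([1779, 32, 174]);
translate([61, 986, 229]) cube([1779, 32, 174]);
translate([0, 61, 229]) cube([32, 896, 174]);
translate([1869, 61, 229]) cube([32, 896, 174]);
translate([114, 0, 403]) cube([70, 1018, 20]);
translate([237, 0, 403]) cube([70, 1018, 20]);
translate([360, 0, 403]) cube([70, 1018, 20]);
translate([483, 0, 403]) cube([70, 1018, 20]);
translate([606, 0, 403]) cube([70, 1018, 20]);
translate([729, 0, 403]) cube([70, 1018, 20]);
translate([852, 0, 403]) cube([70, 1018, 20]);
translate([975, 0, 403]) cube([70, 1018, 20]);
translate([1098, 0, 403]) cube([70, 1018, 20]);
translate([1221, 0, 403]) cube([70, 1018, 20]);
translate([1344, 0, 403]) cube([70, 1018, 20]);
translate([1467, 0, 403]) cube([70, 1018, 20]);
translate([1590, 0, 403]) cube([70, 1018, 20]);
translate([1713, 0, 403]) cube([70, 1018, 20]);


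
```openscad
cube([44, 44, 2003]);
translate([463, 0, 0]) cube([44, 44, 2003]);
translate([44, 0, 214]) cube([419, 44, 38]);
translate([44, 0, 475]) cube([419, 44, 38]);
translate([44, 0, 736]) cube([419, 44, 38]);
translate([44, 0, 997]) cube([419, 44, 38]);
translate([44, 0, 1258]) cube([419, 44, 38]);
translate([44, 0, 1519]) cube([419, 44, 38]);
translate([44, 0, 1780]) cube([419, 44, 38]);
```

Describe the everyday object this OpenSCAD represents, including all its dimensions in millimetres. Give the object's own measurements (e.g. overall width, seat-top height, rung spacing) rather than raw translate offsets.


A straight ladder. Two 44×44 mm vertical rails, 2003 mm tall, stand 507 mm apart (outside-to-outside) with their front faces coplanar on the −y side. 7 rungs, each 44 mm deep and 38 mm tall, span between the inner faces of the rails, front faces flush with the rails. The lowest rung's underside is at z = 214 mm and rungs are spaced 261 mm apart (underside to underside).


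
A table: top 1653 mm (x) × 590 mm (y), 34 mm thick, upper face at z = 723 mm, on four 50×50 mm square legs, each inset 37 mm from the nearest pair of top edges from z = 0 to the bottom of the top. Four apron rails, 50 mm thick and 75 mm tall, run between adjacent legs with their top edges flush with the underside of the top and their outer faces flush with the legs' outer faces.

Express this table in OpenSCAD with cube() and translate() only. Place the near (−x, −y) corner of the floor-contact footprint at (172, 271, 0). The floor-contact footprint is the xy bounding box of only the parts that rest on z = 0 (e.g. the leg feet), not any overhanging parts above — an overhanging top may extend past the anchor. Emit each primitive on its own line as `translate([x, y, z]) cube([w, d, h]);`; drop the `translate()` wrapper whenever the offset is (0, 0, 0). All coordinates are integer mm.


translate([135, 234, 689]) cube([1653, 590, 34]);
translate([172, 271, 0]) cube([50, 50, 689]);
translate([1701, 271, 0]) cube([50, 50, 689]);
translate([172, 737, 0]) cube([50, 50, 689]);
translate([1701, 737, 0]) cube([50, 50, 689]);
translate([222, 271, 614]) cube([1479, 50, 75]);
translate([222, 737, 614]) cube([1479, 50, 75]);
translate([172, 321, 614]) cube([50, 416, 75]);
translate([1701, 321, 614]) cube([50, 416, 75]);


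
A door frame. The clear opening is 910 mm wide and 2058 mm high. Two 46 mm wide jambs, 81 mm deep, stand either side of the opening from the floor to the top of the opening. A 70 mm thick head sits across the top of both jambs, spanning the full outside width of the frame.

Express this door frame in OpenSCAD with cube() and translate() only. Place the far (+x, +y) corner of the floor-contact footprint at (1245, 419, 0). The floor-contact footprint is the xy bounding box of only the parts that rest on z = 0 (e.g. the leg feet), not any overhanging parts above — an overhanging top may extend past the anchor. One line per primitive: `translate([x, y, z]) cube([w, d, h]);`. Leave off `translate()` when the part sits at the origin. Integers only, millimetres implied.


translate([243, 338, 0]) cube([46, 81, 2058]);
translate([1199, 338, 0]) cube([46, 81, 2058]);
translate([243, 338, 2058]) cube([1002, 81, 70]);


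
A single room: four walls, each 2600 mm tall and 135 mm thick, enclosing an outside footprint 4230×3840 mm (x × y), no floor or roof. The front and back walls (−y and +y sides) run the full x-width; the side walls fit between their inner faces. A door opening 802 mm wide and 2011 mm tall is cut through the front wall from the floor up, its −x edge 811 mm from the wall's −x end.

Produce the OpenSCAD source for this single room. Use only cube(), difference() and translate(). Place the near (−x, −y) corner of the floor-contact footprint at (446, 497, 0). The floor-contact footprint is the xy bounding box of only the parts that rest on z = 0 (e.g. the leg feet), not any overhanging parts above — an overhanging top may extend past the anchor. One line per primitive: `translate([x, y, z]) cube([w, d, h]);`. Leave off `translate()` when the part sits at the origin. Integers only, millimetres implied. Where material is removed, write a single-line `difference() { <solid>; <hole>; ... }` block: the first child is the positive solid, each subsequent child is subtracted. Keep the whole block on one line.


difference() { translate([446, 497, 0]) cube([4230, 135, 2600]); translate([1257, 497, 0]) cube([802, 135, 2011]); }
translate([446, 4202, 0]) cube([4230, 135, 2600]);
translate([446, 632, 0]) cube([135, 3570, 2600]);
translate([4541, 632, 0]) cube([135, 3570, 2600]);


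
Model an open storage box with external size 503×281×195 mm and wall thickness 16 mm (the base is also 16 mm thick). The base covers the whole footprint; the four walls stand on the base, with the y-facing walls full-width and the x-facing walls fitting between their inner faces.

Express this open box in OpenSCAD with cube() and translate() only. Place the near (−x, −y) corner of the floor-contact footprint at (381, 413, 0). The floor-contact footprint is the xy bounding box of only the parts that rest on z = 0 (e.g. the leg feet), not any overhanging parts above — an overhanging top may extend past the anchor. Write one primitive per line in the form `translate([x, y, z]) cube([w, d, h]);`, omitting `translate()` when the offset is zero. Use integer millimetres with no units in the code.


translate([381, 413, 0]) cube([503, 281, 16]);
translate([381, 413, 16]) cube([503, 16, 179]);
translate([381, 678, 16]) cube([503, 16, 179]);
translate([381, 429, 16]) cube([16, 249, 179]);
translate([868, 429, 16]) cube([16, 249, 179]);


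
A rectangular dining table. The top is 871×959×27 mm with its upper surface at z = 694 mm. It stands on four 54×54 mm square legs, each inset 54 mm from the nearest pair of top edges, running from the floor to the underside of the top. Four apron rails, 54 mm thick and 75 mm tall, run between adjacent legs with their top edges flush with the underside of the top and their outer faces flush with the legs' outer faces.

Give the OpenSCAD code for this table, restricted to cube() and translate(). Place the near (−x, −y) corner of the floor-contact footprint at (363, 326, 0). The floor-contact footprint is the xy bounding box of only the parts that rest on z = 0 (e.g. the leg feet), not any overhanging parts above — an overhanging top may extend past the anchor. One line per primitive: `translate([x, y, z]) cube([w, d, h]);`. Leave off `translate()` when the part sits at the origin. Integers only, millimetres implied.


translate([309, 272, 667]) cube([871, 959, 27]);
translate([363, 326, 0]) cube([54, 54, 667]);
translate([1072, 326, 0]) cube([54, 54, 667]);
translate([363, 1123, 0]) cube([54, 54, 667]);
translate([1072, 1123, 0]) cube([54, 54, 667]);
translate([417, 326, 592]) cube([655, 54, 75]);
translate([417, 1123, 592]) cube([655, 54, 75]);
translate([363, 380, 592]) cube([54, 743, 75]);
translate([1072, 380, 592]) cube([54, 743, 75]);


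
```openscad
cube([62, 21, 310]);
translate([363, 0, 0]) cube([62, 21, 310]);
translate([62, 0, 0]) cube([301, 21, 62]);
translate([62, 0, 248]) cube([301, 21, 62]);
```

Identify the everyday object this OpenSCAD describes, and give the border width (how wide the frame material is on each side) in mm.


A picture frame. The border width is 62 mm.

Four thin pieces enclosing a rectangular opening — a picture frame. The two full-height stiles are 310 mm tall; the top rail sits at z = 248 and is 62 mm tall, so the border above the opening is 310 − 248 = 62 mm, matching the stile x-width.


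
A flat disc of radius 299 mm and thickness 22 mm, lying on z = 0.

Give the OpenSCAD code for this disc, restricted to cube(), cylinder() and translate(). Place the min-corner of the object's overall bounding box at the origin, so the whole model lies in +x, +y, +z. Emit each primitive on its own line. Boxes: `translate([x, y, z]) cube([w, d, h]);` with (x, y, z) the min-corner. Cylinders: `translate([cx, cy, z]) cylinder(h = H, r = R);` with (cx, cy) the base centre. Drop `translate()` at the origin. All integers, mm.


translate([299, 299, 0]) cylinder(h = 22, r = 299);


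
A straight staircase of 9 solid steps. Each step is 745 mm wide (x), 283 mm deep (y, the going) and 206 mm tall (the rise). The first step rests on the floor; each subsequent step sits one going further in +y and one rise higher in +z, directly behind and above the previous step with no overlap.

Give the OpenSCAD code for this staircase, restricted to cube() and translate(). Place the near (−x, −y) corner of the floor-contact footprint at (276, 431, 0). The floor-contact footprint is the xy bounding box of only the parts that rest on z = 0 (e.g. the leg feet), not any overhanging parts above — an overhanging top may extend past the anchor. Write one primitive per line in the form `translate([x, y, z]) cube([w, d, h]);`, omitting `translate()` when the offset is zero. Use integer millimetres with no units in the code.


translate([276, 431, 0]) cube([745, 283, 206]);
translate([276, 714, 206]) cube([745, 283, 206]);
translate([276, 997, 412]) cube([745, 283, 206]);
translate([276, 1280, 618]) cube([745, 283, 206]);
translate([276, 1563, 824]) cube([745, 283, 206]);
translate([276, 1846, 1030]) cube([745, 283, 206]);
translate([276, 2129, 1236]) cube([745, 283, 206]);
translate([276, 2412, 1442]) cube([745, 283, 206]);
translate([276, 2695, 1648]) cube([745, 283, 206]);


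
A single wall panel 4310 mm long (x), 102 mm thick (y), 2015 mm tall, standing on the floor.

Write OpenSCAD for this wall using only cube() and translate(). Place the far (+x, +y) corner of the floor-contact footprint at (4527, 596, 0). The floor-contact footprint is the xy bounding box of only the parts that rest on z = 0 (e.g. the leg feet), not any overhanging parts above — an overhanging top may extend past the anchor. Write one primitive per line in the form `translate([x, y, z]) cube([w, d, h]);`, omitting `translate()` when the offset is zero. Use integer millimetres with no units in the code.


translate([217, 494, 0]) cube([4310, 102, 2015]);


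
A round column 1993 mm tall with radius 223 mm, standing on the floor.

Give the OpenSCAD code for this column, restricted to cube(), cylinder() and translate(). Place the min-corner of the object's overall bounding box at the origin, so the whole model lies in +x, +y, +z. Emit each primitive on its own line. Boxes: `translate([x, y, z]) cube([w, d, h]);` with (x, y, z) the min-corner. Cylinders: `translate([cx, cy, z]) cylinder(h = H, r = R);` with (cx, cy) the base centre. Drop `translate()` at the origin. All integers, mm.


translate([223, 223, 0]) cylinder(h = 1993, r = 223);


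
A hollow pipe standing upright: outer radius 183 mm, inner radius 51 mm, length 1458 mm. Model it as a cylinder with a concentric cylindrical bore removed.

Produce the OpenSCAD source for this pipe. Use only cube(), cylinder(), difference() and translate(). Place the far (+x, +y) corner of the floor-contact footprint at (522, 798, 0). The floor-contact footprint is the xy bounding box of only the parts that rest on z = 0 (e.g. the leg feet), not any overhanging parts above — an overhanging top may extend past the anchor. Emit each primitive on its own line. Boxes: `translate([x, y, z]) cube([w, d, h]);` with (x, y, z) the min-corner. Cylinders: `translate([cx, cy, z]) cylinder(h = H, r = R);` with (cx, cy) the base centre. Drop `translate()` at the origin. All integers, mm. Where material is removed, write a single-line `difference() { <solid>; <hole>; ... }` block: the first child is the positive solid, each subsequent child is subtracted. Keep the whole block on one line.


difference() { translate([339, 615, 0]) cylinder(h = 1458, r = 183); translate([339, 615, 0]) cylinder(h = 1458, r = 51); }


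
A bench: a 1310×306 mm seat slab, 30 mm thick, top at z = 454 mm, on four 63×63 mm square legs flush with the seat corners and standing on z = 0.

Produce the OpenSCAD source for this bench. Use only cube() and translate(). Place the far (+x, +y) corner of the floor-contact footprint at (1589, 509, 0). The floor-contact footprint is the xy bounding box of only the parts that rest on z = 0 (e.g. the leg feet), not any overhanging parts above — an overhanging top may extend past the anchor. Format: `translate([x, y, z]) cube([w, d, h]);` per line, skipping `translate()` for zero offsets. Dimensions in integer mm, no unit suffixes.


translate([279, 203, 424]) cube([1310, 306, 30]);
translate([279, 203, 0]) cube([63, 63, 424]);
translate([279, 446, 0]) cube([63, 63, 424]);
translate([1526, 203, 0]) cube([63, 63, 424]);
translate([1526, 446, 0]) cube([63, 63, 424]);


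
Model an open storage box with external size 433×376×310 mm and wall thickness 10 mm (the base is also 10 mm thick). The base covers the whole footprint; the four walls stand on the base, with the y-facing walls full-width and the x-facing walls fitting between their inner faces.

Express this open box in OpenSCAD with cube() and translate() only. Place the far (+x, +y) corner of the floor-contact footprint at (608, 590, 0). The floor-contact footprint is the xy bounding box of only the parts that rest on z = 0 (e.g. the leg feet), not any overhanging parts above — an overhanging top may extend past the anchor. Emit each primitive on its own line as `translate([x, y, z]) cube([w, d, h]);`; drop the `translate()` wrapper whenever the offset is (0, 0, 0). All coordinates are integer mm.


translate([175, 214, 0]) cube([433, 376, 10]);
translate([175, 214, 10]) cube([433, 10, 300]);
translate([175, 580, 10]) cube([433, 10, 300]);
translate([175, 224, 10]) cube([10, 356, 300]);
translate([598, 224, 10]) cube([10, 356, 300]);
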